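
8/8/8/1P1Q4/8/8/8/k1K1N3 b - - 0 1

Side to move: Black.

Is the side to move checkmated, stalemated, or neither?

stalemate

Black to move; black king on a1.
In check: no.
King squares — b1: attacked by Kc1; a2: attacked by Qd5; b2: attacked by Kc1.
Legal moves for Black: none.
Not in check and no legal moves → stalemate.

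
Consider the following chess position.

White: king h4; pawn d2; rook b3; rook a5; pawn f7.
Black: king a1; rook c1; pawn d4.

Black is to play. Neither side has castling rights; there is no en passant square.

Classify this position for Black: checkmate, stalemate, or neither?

checkmate

Black to move; black king on a1.
In check: yes, from the white rook on a5.
King squares — b1: attacked by Rb3; a2: attacked by Ra5; b2: attacked by Rb3.
Legal moves for Black: none.
In check with no legal moves → checkmate.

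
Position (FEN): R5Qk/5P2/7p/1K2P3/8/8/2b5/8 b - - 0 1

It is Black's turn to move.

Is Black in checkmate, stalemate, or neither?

Black to move; black king on h8.
In check: yes, from the white queen on g8.
King squares — g7: attacked by Qg8; h7: attacked by Qg8; g8: attacked by Pf7.
Legal moves for Black: none.
In check with no legal moves → checkmate.

checkmate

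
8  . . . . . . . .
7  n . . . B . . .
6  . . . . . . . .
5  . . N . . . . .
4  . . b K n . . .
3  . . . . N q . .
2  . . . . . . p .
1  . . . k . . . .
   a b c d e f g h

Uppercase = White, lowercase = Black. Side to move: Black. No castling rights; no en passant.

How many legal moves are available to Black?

5

Black to move; king on d1.
In check: yes, from the white knight on e3.
Legal moves: Ke2, Kd2, Ke1, Kc1, Qxe3+.
Count: 5.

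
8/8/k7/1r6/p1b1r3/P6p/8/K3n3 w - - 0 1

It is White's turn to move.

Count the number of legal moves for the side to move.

0

White to move; king on a1.
In check: no.
Legal moves: none.
Count: 0.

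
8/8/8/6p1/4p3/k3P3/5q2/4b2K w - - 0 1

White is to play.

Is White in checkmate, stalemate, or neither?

White to move; white king on h1.
In check: no.
King squares — g1: attacked by Qf2; g2: attacked by Qf2; h2: attacked by Qf2.
Legal moves for White: none.
Not in check and no legal moves → stalemate.

stalemate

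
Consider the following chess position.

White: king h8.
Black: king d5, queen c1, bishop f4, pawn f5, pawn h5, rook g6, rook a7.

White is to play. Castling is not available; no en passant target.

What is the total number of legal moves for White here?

White to move; king on h8.
In check: no.
Legal moves: none.
Count: 0.

0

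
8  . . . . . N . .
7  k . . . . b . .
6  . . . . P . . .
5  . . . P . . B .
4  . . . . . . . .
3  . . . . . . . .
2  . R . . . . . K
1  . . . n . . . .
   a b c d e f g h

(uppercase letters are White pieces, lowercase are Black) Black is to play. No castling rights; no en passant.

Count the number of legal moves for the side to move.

11

Black to move; king on a7.
In check: no.
Legal moves: Bg8, Be8, Bg6, Bxe6, Bh5, Ka8, Ka6, Ne3, Nc3, Nf2, Nxb2.
Count: 11.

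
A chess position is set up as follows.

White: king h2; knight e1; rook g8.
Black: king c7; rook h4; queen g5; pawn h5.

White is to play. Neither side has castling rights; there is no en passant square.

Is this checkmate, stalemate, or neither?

checkmate

White to move; white king on h2.
In check: yes, from the black rook on h4.
King squares — g1: attacked by Qg5; h1: attacked by Rh4; g2: attacked by Qg5; g3: attacked by Qg5; h3: attacked by Rh4.
Legal moves for White: none.
In check with no legal moves → checkmate.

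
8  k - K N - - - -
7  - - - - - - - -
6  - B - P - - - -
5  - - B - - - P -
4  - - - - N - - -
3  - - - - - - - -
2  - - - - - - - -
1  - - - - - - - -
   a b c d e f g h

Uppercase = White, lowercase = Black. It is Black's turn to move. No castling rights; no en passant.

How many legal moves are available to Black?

Black to move; king on a8.
In check: no.
Legal moves: none.
Count: 0.

0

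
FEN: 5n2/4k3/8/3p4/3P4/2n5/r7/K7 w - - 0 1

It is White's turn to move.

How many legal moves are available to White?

White to move; king on a1.
In check: yes, from the black rook on a2.
Legal moves: none.
Count: 0.

0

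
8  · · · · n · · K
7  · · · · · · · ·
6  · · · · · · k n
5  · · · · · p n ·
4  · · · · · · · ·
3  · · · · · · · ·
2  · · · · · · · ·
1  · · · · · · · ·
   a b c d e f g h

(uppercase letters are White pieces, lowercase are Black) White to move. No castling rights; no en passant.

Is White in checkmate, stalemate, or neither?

White to move; white king on h8.
In check: no.
King squares — g7: attacked by Kg6; h7: attacked by Ng5; g8: attacked by Nh6.
Legal moves for White: none.
Not in check and no legal moves → stalemate.

stalemate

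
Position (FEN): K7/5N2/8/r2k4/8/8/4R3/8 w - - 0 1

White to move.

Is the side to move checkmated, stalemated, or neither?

White to move; white king on a8.
In check: yes, from the black rook on a5.
Legal moves for White: Kb8, Kb7.
White is in check but has 2 legal moves → neither.

neither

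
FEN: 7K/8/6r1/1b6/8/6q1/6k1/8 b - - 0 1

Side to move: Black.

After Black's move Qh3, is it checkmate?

After Qh3: white king on h8; in check: yes, from the black queen on h3.
King squares — g7: attacked by Rg6; h7: attacked by Qh3; g8: attacked by Rg6.
White has no legal moves → checkmate.

yes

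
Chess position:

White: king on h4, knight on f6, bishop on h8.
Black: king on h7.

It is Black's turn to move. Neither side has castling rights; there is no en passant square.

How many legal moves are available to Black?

3

Black to move; king on h7.
In check: yes, from the white knight on f6.
Legal moves: Kxh8, Kh6, Kg6.
Count: 3.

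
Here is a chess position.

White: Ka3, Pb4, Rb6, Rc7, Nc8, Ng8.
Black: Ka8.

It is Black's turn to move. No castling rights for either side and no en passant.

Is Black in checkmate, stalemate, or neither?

stalemate

Black to move; black king on a8.
In check: no.
King squares — a7: attacked by Rc7; b7: attacked by Rb6; b8: attacked by Rb6.
Legal moves for Black: none.
Not in check and no legal moves → stalemate.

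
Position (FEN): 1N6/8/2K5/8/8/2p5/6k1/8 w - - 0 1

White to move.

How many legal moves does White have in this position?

White to move; king on c6.
In check: no.
Legal moves: Nd7, Na6, Kd7, Kc7, Kb7, Kd6, Kb6, Kd5, Kc5, Kb5.
Count: 10.

10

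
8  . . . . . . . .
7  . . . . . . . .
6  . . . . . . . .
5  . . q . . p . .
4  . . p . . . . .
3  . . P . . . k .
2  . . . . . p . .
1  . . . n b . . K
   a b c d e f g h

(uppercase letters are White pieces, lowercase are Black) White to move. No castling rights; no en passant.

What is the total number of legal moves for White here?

0

White to move; king on h1.
In check: no.
Legal moves: none.
Count: 0.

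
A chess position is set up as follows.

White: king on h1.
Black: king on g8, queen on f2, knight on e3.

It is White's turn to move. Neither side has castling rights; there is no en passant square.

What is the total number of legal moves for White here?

0

White to move; king on h1.
In check: no.
Legal moves: none.
Count: 0.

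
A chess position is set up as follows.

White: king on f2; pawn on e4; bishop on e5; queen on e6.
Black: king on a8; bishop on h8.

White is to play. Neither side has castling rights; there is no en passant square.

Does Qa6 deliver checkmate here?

After Qa6: black king on a8; in check: yes, from the white queen on a6.
King squares — a7: attacked by Qa6; b7: attacked by Qa6; b8: attacked by Be5.
Black has no legal moves → checkmate.

yes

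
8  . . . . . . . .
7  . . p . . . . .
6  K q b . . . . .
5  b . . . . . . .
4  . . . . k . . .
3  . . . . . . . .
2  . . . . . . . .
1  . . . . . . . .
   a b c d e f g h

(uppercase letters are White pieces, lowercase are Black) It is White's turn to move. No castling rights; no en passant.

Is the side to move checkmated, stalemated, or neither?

White to move; white king on a6.
In check: yes, from the black queen on b6.
King squares — a5: attacked by Qb6; b5: attacked by Qb6; b6: attacked by Ba5; a7: attacked by Qb6; b7: attacked by Qb6.
Legal moves for White: none.
In check with no legal moves → checkmate.

checkmate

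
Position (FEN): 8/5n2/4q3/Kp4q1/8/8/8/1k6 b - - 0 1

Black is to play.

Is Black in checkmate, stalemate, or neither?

neither

Black to move; black king on b1.
In check: no.
Legal moves for Black include: Nh8, Nd8, Nh6, Nd6, Ne5, Qe8, Qc8, Qee7, Qd7, Qeh6, Qeg6, Qef6, Qd6, Qc6, Qb6+, Qa6+, Qef5, Qee5, ... (list truncated; more exist).
Black has legal moves and is not in check → neither.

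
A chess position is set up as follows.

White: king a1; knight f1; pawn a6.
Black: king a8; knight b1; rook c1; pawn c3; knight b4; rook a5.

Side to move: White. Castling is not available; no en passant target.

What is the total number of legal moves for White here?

0

White to move; king on a1.
In check: yes, from the black rook on a5.
Legal moves: none.
Count: 0.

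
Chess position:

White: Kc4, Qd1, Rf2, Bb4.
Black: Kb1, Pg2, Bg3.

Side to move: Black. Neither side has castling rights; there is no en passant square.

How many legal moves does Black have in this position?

Black to move; king on b1.
In check: yes, from the white queen on d1.
Legal moves: none.
Count: 0.

0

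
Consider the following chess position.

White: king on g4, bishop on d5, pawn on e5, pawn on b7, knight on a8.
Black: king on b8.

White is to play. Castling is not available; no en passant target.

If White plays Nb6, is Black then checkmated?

no

After Nb6: black king on b8; in check: no.
Black is not in check, so this cannot be checkmate.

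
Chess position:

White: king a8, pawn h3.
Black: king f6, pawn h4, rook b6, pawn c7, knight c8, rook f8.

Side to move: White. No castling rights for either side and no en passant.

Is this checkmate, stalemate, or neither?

stalemate

White to move; white king on a8.
In check: no.
King squares — a7: attacked by Nc8; b7: attacked by Rb6; b8: attacked by Rb6.
Legal moves for White: none.
Not in check and no legal moves → stalemate.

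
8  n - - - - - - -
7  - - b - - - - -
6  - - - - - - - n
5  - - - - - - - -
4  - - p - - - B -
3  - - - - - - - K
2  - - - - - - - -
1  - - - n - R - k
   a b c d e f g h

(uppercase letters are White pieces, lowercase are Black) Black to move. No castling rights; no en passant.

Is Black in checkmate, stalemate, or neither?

Black to move; black king on h1.
In check: yes, from the white rook on f1.
King squares — g1: attacked by Rf1; g2: attacked by Kh3; h2: attacked by Kh3.
Legal moves for Black: none.
In check with no legal moves → checkmate.

checkmate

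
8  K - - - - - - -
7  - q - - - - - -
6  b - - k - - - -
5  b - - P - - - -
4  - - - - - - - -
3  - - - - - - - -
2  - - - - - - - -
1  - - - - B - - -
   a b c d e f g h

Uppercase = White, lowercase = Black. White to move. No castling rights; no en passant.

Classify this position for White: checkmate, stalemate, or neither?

White to move; white king on a8.
In check: yes, from the black queen on b7.
King squares — a7: attacked by Qb7; b7: attacked by Ba6; b8: attacked by Qb7.
Legal moves for White: none.
In check with no legal moves → checkmate.

checkmate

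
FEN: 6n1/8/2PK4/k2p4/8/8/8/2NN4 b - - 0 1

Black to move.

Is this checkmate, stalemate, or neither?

Black to move; black king on a5.
In check: no.
Legal moves for Black: Ne7, Nh6, Nf6, Kb6, Ka6, Kb5, Kb4, Ka4, d4.
Black has 9 legal moves and is not in check → neither.

neither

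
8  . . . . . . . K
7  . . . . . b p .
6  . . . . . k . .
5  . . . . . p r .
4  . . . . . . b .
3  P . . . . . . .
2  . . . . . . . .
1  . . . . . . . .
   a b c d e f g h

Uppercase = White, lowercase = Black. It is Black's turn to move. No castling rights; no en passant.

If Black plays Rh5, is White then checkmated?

yes

After Rh5: white king on h8; in check: yes, from the black rook on h5.
King squares — g7: attacked by Kf6; h7: attacked by Rh5; g8: attacked by Bf7.
White has no legal moves → checkmate.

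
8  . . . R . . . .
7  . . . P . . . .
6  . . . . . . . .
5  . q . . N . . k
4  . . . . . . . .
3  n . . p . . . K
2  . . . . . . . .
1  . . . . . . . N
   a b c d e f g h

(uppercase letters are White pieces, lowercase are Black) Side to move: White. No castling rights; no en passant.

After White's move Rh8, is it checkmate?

no

After Rh8: black king on h5; in check: yes, from the white rook on h8.
Black has 1 legal reply: Kg5.
In check but a legal move exists → not checkmate.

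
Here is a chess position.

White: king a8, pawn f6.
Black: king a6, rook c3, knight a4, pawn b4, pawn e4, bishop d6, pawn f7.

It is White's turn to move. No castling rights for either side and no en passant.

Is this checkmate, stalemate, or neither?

stalemate

White to move; white king on a8.
In check: no.
King squares — a7: attacked by Ka6; b7: attacked by Ka6; b8: attacked by Bd6.
Legal moves for White: none.
Not in check and no legal moves → stalemate.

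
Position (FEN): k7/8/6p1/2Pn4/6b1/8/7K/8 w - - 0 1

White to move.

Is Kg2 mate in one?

After Kg2: black king on a8; in check: no.
Black is not in check, so this cannot be checkmate.

no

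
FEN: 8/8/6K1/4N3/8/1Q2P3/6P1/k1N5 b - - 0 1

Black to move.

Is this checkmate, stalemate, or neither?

Black to move; black king on a1.
In check: no.
King squares — b1: attacked by Qb3; a2: attacked by Nc1; b2: attacked by Qb3.
Legal moves for Black: none.
Not in check and no legal moves → stalemate.

stalemate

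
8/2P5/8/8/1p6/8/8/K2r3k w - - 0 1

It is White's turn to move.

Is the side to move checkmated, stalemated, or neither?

neither

White to move; white king on a1.
In check: yes, from the black rook on d1.
King squares — b1: attacked by Rd1; a2: available; b2: available.
Legal moves for White: Kb2, Ka2.
White is in check but has 2 legal moves → neither.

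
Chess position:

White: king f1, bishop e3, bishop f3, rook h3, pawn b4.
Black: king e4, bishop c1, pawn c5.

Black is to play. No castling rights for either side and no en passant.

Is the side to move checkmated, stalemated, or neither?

Black to move; black king on e4.
In check: yes, from the white bishop on f3.
Legal moves for Black: Kf5, Ke5, Kxe3, Kd3.
Black is in check but has 4 legal moves → neither.

neither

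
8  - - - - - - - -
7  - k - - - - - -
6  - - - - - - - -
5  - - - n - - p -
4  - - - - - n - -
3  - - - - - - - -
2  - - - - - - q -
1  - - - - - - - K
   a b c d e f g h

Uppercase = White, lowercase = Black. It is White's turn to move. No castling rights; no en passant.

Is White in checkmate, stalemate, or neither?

checkmate

White to move; white king on h1.
In check: yes, from the black queen on g2.
King squares — g1: attacked by Qg2; g2: attacked by Nf4; h2: attacked by Qg2.
Legal moves for White: none.
In check with no legal moves → checkmate.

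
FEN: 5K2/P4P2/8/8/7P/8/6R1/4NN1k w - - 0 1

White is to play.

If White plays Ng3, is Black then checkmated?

After Ng3: black king on h1; in check: yes, from the white knight on g3.
King squares — g1: attacked by Rg2; g2: attacked by Ne1; h2: attacked by Rg2.
Black has no legal moves → checkmate.

yes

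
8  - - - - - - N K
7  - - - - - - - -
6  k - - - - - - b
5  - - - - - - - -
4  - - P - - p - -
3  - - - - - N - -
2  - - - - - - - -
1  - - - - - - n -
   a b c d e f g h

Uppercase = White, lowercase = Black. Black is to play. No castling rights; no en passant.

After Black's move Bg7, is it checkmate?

no

After Bg7: white king on h8; in check: yes, from the black bishop on g7.
White has 2 legal replies: Kh7, Kxg7.
In check but a legal move exists → not checkmate.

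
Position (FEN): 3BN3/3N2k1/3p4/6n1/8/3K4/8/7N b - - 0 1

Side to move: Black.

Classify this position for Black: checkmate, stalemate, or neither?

neither

Black to move; black king on g7.
In check: yes, from the white knight on e8.
King squares — f6: attacked by Nd7; g6: available; h6: available; f7: available; h7: available; f8: attacked by Nd7; g8: available; h8: available.
Legal moves for Black: Kh8, Kg8, Kh7, Kf7, Kh6, Kg6.
Black is in check but has 6 legal moves → neither.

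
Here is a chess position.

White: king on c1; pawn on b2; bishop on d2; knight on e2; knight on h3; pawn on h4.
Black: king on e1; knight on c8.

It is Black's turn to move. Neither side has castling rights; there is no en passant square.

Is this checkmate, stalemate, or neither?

Black to move; black king on e1.
In check: yes, from the white bishop on d2.
King squares — d1: attacked by Kc1; f1: available; d2: attacked by Kc1; e2: available; f2: attacked by Nh3.
Legal moves for Black: Kxe2, Kf1.
Black is in check but has 2 legal moves → neither.

neither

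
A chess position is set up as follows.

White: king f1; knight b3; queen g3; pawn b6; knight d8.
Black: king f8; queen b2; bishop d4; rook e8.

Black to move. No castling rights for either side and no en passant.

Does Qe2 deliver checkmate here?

yes

After Qe2: white king on f1; in check: yes, from the black queen on e2.
King squares — e1: attacked by Qe2; g1: attacked by Bd4; e2: attacked by Re8; f2: attacked by Qe2; g2: attacked by Qe2.
White has no legal moves → checkmate.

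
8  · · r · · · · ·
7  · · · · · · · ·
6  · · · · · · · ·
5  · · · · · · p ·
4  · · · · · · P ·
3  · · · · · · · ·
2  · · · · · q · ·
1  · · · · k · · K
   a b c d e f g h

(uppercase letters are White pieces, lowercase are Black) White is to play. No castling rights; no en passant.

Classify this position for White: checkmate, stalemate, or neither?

stalemate

White to move; white king on h1.
In check: no.
King squares — g1: attacked by Qf2; g2: attacked by Qf2; h2: attacked by Qf2.
Legal moves for White: none.
Not in check and no legal moves → stalemate.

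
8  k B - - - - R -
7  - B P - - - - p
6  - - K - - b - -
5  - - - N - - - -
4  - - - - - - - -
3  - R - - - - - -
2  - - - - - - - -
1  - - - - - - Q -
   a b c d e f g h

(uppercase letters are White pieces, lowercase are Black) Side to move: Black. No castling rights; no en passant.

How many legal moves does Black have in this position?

Black to move; king on a8.
In check: yes, from the white bishop on b7.
Legal moves: none.
Count: 0.

0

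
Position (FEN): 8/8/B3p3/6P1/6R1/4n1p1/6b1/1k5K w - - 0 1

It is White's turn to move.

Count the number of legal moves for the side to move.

1

White to move; king on h1.
In check: yes, from the black bishop on g2.
Legal moves: Kg1.
Count: 1.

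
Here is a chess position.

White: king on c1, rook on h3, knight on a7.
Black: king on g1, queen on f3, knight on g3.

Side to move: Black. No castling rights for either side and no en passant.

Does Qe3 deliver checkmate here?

no

After Qe3: white king on c1; in check: yes, from the black queen on e3.
White has 4 legal replies: Kc2, Kb2, Kd1, Kb1.
In check but a legal move exists → not checkmate.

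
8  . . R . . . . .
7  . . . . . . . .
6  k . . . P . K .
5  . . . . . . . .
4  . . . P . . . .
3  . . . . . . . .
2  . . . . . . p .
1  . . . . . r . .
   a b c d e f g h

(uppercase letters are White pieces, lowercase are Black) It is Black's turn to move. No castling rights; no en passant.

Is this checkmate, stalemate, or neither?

Black to move; black king on a6.
In check: no.
Legal moves for Black include: Kb7, Ka7, Kb6, Kb5, Ka5, Rf8, Rf7, Rf6+, Rf5, Rf4, Rf3, Rf2, Rh1, Rg1, Re1, Rd1, Rc1, Rb1, ... (list truncated; more exist).
Black has legal moves and is not in check → neither.

neither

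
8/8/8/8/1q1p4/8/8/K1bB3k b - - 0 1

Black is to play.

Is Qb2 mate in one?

After Qb2: white king on a1; in check: yes, from the black queen on b2.
King squares — b1: attacked by Qb2; a2: attacked by Qb2; b2: attacked by Bc1.
White has no legal moves → checkmate.

yes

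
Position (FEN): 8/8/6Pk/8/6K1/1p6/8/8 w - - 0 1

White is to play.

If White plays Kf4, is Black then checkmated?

no

After Kf4: black king on h6; in check: no.
Black is not in check, so this cannot be checkmate.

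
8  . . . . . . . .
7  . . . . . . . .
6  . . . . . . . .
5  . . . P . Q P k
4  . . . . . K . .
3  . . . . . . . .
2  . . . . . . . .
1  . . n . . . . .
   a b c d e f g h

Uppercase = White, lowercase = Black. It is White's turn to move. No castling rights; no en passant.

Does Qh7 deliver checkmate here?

yes

After Qh7: black king on h5; in check: yes, from the white queen on h7.
King squares — g4: attacked by Kf4; h4: attacked by Qh7; g5: attacked by Kf4; g6: attacked by Qh7; h6: attacked by Pg5.
Black has no legal moves → checkmate.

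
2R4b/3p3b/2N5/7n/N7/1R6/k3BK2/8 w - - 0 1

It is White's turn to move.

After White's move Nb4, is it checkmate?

After Nb4: black king on a2; in check: yes, from the white knight on b4.
Black has 2 legal replies: Kxb3, Ka1.
In check but a legal move exists → not checkmate.

no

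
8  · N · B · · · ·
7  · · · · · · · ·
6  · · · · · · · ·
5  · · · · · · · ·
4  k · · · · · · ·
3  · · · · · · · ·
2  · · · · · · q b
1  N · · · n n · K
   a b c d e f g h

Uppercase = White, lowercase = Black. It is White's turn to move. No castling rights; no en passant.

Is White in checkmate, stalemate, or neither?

White to move; white king on h1.
In check: yes, from the black queen on g2.
King squares — g1: attacked by Qg2; g2: attacked by Ne1; h2: attacked by Nf1.
Legal moves for White: none.
In check with no legal moves → checkmate.

checkmate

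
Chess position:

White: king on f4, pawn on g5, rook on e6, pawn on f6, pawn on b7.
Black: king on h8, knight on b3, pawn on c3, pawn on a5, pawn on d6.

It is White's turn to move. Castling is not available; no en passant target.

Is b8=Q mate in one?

no

After b8=Q: black king on h8; in check: yes, from the white queen on b8.
Black has 1 legal reply: Kh7.
In check but a legal move exists → not checkmate.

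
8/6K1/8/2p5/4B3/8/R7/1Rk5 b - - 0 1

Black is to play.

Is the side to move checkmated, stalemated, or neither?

Black to move; black king on c1.
In check: yes, from the white rook on b1.
King squares — b1: attacked by Be4; d1: attacked by Rb1; b2: attacked by Rb1; c2: attacked by Ra2; d2: attacked by Ra2.
Legal moves for Black: none.
In check with no legal moves → checkmate.

checkmate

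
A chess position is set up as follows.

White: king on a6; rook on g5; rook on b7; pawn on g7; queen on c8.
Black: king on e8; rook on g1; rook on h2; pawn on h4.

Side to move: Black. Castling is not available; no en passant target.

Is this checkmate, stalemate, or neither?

Black to move; black king on e8.
In check: yes, from the white queen on c8.
King squares — d7: attacked by Rb7; e7: attacked by Rb7; f7: attacked by Rb7; d8: attacked by Qc8; f8: attacked by Pg7.
Legal moves for Black: none.
In check with no legal moves → checkmate.

checkmate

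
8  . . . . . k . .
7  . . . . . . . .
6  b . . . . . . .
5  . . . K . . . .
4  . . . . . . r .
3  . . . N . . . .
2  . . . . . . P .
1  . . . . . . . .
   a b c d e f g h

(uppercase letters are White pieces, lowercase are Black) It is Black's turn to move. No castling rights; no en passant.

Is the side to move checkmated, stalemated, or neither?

neither

Black to move; black king on f8.
In check: no.
Legal moves for Black include: Kg8, Ke8, Kg7, Kf7, Ke7, Bc8, Bb7+, Bb5, Bc4+, Bxd3, Rg8, Rg7, Rg6, Rg5+, Rh4, Rf4, Re4, Rd4+, ... (list truncated; more exist).
Black has legal moves and is not in check → neither.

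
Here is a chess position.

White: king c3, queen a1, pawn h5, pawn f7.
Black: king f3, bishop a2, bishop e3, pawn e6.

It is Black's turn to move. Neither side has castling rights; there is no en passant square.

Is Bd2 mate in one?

After Bd2: white king on c3; in check: yes, from the black bishop on d2.
White has 5 legal replies: Kd4, Kd3, Kxd2, Kc2, Kb2.
In check but a legal move exists → not checkmate.

no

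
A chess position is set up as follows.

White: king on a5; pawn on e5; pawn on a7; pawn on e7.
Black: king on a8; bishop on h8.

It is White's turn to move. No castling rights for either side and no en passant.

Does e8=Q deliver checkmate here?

no

After e8=Q: black king on a8; in check: yes, from the white queen on e8.
Black has 2 legal replies: Kb7, Kxa7.
In check but a legal move exists → not checkmate.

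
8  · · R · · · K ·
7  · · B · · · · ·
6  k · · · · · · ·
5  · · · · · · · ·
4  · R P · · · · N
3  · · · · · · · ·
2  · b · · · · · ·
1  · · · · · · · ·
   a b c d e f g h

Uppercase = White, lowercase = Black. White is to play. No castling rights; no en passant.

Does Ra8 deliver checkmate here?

yes

After Ra8: black king on a6; in check: yes, from the white rook on a8.
King squares — a5: attacked by Bc7; b5: attacked by Rb4; b6: attacked by Rb4; a7: attacked by Ra8; b7: attacked by Rb4.
Black has no legal moves → checkmate.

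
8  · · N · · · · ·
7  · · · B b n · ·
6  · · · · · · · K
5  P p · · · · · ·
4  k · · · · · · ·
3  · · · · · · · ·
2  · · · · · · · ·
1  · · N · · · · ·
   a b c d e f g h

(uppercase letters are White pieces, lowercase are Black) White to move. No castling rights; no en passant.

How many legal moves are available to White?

4

White to move; king on h6.
In check: yes, from the black knight on f7.
Legal moves: Kh7, Kg7, Kg6, Kh5.
Count: 4.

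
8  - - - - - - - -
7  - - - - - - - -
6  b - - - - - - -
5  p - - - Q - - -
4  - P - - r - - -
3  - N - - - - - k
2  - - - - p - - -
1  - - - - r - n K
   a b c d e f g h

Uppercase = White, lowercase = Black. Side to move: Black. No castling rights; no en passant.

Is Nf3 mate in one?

After Nf3: white king on h1; in check: yes, from the black rook on e1.
King squares — g1: attacked by Re1; g2: attacked by Kh3; h2: attacked by Nf3.
White has no legal moves → checkmate.

yes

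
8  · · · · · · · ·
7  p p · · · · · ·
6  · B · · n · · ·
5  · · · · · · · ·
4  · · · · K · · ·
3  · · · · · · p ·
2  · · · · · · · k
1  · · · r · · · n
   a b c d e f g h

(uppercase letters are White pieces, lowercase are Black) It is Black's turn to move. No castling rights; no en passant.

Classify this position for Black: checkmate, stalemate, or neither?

neither

Black to move; black king on h2.
In check: no.
Legal moves for Black include: Nf8, Nd8, Ng7, Nc7, Ng5+, Nc5+, Nf4, Nd4, Kh3, Kg2, Nf2+, Rd8, Rd7, Rd6, Rd5, Rd4+, Rd3, Rd2, ... (list truncated; more exist).
Black has legal moves and is not in check → neither.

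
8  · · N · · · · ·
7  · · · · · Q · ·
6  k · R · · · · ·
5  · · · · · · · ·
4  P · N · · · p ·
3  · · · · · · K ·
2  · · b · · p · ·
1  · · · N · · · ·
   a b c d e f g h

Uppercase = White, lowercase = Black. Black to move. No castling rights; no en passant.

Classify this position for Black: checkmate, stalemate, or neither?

Black to move; black king on a6.
In check: yes, from the white rook on c6.
King squares — a5: attacked by Nc4; b5: attacked by Pa4; b6: attacked by Nc4; a7: attacked by Qf7; b7: attacked by Qf7.
Legal moves for Black: none.
In check with no legal moves → checkmate.

checkmate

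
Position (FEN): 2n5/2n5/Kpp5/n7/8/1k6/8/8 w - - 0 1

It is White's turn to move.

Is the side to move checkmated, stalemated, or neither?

White to move; white king on a6.
In check: yes, from the black knight on c7.
King squares — a5: attacked by Pb6; b5: attacked by Pc6; b6: attacked by Nc8; a7: attacked by Nc8; b7: attacked by Na5.
Legal moves for White: none.
In check with no legal moves → checkmate.

checkmate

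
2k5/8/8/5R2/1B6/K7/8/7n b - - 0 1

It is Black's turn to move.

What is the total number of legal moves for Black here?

Black to move; king on c8.
In check: no.
Legal moves: Kd8, Kb8, Kd7, Kc7, Kb7, Ng3, Nf2.
Count: 7.

7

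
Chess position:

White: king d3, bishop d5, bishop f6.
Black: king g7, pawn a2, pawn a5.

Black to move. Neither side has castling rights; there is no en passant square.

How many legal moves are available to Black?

Black to move; king on g7.
In check: yes, from the white bishop on f6.
Legal moves: Kf8, Kh7, Kh6, Kg6, Kxf6.
Count: 5.

5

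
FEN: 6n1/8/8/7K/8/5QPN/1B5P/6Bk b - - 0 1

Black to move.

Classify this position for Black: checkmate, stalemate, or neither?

Black to move; black king on h1.
In check: yes, from the white queen on f3.
King squares — g1: attacked by Nh3; g2: attacked by Qf3; h2: attacked by Bg1.
Legal moves for Black: none.
In check with no legal moves → checkmate.

checkmate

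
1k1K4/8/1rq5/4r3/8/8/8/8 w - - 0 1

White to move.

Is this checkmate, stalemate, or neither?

stalemate

White to move; white king on d8.
In check: no.
King squares — c7: attacked by Qc6; d7: attacked by Qc6; e7: attacked by Re5; c8: attacked by Qc6; e8: attacked by Re5.
Legal moves for White: none.
Not in check and no legal moves → stalemate.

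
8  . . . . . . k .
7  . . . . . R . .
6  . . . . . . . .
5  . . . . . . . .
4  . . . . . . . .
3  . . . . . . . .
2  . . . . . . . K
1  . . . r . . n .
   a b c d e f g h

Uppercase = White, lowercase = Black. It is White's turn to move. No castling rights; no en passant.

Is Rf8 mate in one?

no

After Rf8: black king on g8; in check: yes, from the white rook on f8.
Black has 3 legal replies: Kxf8, Kh7, Kg7.
In check but a legal move exists → not checkmate.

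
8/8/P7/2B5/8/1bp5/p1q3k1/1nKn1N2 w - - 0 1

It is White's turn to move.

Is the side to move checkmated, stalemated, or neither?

checkmate

White to move; white king on c1.
In check: yes, from the black queen on c2.
King squares — b1: attacked by Pa2; d1: attacked by Qc2; b2: attacked by Nd1; c2: attacked by Bb3; d2: attacked by Nb1.
Legal moves for White: none.
In check with no legal moves → checkmate.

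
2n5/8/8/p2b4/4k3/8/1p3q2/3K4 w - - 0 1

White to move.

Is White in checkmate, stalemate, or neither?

White to move; white king on d1.
In check: no.
King squares — c1: attacked by Pb2; e1: attacked by Qf2; c2: attacked by Qf2; d2: attacked by Qf2; e2: attacked by Qf2.
Legal moves for White: none.
Not in check and no legal moves → stalemate.

stalemate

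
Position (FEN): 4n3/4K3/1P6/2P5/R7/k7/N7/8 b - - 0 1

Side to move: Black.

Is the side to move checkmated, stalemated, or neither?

Black to move; black king on a3.
In check: yes, from the white rook on a4.
Legal moves for Black: Kxa4, Kb3, Kb2.
Black is in check but has 3 legal moves → neither.

neither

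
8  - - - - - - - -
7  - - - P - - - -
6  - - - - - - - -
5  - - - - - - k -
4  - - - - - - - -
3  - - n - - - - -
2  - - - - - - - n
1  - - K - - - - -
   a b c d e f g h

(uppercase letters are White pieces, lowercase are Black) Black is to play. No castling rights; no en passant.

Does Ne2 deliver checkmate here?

no

After Ne2: white king on c1; in check: yes, from the black knight on e2.
White has 5 legal replies: Kd2, Kc2, Kb2, Kd1, Kb1.
In check but a legal move exists → not checkmate.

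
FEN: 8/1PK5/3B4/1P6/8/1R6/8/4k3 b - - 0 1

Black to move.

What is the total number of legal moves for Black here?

Black to move; king on e1.
In check: no.
Legal moves: Kf2, Ke2, Kd2, Kf1, Kd1.
Count: 5.

5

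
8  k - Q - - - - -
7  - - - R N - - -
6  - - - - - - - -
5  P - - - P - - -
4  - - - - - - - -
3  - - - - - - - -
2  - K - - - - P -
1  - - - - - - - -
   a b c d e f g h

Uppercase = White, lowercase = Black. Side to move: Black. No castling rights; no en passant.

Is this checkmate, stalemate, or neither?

Black to move; black king on a8.
In check: yes, from the white queen on c8.
King squares — a7: attacked by Rd7; b7: attacked by Rd7; b8: attacked by Qc8.
Legal moves for Black: none.
In check with no legal moves → checkmate.

checkmate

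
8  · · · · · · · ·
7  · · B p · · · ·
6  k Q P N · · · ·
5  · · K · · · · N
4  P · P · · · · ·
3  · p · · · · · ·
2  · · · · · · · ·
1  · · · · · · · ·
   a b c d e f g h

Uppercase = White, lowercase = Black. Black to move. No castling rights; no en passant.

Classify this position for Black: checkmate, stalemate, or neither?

checkmate

Black to move; black king on a6.
In check: yes, from the white queen on b6.
King squares — a5: attacked by Qb6; b5: attacked by Pa4; b6: attacked by Kc5; a7: attacked by Qb6; b7: attacked by Qb6.
Legal moves for Black: none.
In check with no legal moves → checkmate.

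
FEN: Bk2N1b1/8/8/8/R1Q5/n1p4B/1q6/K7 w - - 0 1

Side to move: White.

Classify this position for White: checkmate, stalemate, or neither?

checkmate

White to move; white king on a1.
In check: yes, from the black queen on b2.
King squares — b1: attacked by Qb2; a2: attacked by Qb2; b2: attacked by Pc3.
Legal moves for White: none.
In check with no legal moves → checkmate.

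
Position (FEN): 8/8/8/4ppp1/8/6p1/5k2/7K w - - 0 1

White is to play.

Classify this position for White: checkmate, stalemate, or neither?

White to move; white king on h1.
In check: no.
King squares — g1: attacked by Kf2; g2: attacked by Kf2; h2: attacked by Pg3.
Legal moves for White: none.
Not in check and no legal moves → stalemate.

stalemate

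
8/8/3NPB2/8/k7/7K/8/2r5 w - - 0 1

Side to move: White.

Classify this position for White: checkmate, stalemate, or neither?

neither

White to move; white king on h3.
In check: no.
Legal moves for White include: Bh8, Bd8, Bg7, Be7, Bg5, Be5, Bh4, Bd4, Bc3, Bb2, Ba1, Ne8, Nc8, Nf7, Nb7, Nf5, Nb5, Ne4, ... (list truncated; more exist).
White has legal moves and is not in check → neither.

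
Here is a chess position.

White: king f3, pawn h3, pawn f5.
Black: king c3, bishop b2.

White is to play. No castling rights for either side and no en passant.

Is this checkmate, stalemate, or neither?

White to move; white king on f3.
In check: no.
Legal moves for White: Kg4, Kf4, Ke4, Kg3, Ke3, Kg2, Kf2, Ke2, f6, h4.
White has 10 legal moves and is not in check → neither.

neither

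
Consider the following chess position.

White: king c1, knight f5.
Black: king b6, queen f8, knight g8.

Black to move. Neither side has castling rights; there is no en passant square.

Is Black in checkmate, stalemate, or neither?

neither

Black to move; black king on b6.
In check: no.
Legal moves for Black include: Ne7, Nh6, Nf6, Qe8, Qd8, Qc8+, Qb8, Qa8, Qg7, Qf7, Qe7, Qh6+, Qf6, Qd6, Qxf5, Qc5+, Qb4, Qa3+, ... (list truncated; more exist).
Black has legal moves and is not in check → neither.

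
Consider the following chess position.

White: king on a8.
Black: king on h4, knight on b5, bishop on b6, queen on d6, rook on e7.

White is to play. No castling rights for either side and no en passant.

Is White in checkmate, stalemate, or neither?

stalemate

White to move; white king on a8.
In check: no.
King squares — a7: attacked by Nb5; b7: attacked by Re7; b8: attacked by Qd6.
Legal moves for White: none.
Not in check and no legal moves → stalemate.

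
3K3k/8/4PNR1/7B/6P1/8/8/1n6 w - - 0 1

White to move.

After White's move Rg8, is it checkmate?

yes

After Rg8: black king on h8; in check: yes, from the white rook on g8.
King squares — g7: attacked by Rg8; h7: attacked by Nf6; g8: attacked by Nf6.
Black has no legal moves → checkmate.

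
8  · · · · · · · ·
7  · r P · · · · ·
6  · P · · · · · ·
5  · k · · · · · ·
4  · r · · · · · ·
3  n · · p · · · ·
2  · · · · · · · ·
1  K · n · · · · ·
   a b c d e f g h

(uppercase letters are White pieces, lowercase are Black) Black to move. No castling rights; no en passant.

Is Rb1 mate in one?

yes

After Rb1: white king on a1; in check: yes, from the black rook on b1.
King squares — b1: attacked by Na3; a2: attacked by Nc1; b2: attacked by Rb1.
White has no legal moves → checkmate.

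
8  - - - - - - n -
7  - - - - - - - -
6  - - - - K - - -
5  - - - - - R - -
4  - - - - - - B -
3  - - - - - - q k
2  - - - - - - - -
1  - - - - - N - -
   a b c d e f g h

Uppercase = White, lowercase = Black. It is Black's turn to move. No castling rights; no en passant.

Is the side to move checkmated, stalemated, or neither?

neither

Black to move; black king on h3.
In check: yes, from the white bishop on g4.
Legal moves for Black: Kh4, Kxg4, Kg2, Qxg4.
Black is in check but has 4 legal moves → neither.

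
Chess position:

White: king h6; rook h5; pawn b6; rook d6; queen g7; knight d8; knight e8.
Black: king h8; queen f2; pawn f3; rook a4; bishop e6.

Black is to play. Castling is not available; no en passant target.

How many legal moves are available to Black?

Black to move; king on h8.
In check: yes, from the white queen on g7.
Legal moves: none.
Count: 0.

0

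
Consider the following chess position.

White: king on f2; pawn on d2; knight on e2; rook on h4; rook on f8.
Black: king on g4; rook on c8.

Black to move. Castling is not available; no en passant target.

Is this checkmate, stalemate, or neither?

Black to move; black king on g4.
In check: yes, from the white rook on h4.
Legal moves for Black: Kg5, Kxh4.
Black is in check but has 2 legal moves → neither.

neither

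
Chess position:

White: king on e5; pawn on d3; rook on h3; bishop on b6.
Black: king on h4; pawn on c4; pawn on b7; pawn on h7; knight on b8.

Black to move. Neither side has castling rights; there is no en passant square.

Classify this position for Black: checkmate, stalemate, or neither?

Black to move; black king on h4.
In check: yes, from the white rook on h3.
King squares — g3: attacked by Rh3; h3: available; g4: available; g5: available; h5: attacked by Rh3.
Legal moves for Black: Kg5, Kg4, Kxh3.
Black is in check but has 3 legal moves → neither.

neither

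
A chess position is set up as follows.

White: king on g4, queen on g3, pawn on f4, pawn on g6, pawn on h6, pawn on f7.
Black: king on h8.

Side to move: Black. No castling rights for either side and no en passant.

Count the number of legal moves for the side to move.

0

Black to move; king on h8.
In check: no.
Legal moves: none.
Count: 0.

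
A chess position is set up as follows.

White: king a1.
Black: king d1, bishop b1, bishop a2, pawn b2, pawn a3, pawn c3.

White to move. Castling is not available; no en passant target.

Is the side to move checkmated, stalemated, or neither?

checkmate

White to move; white king on a1.
In check: yes, from the black pawn on b2.
King squares — b1: attacked by Ba2; a2: attacked by Bb1; b2: attacked by Pa3.
Legal moves for White: none.
In check with no legal moves → checkmate.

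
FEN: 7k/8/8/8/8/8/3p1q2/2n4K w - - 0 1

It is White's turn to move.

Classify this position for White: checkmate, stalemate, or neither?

White to move; white king on h1.
In check: no.
King squares — g1: attacked by Qf2; g2: attacked by Qf2; h2: attacked by Qf2.
Legal moves for White: none.
Not in check and no legal moves → stalemate.

stalemate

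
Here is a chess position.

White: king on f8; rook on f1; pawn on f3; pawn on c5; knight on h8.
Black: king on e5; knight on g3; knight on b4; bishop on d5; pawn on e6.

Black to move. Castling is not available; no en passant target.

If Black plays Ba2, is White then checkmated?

no

After Ba2: white king on f8; in check: no.
White is not in check, so this cannot be checkmate.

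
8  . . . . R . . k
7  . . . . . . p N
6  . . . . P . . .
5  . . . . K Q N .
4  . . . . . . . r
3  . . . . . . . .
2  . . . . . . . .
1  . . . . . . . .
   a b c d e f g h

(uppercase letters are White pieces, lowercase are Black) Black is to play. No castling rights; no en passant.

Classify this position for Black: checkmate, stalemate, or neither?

Black to move; black king on h8.
In check: yes, from the white rook on e8.
King squares — g7: own pawn; h7: attacked by Qf5; g8: attacked by Re8.
Legal moves for Black: none.
In check with no legal moves → checkmate.

checkmate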